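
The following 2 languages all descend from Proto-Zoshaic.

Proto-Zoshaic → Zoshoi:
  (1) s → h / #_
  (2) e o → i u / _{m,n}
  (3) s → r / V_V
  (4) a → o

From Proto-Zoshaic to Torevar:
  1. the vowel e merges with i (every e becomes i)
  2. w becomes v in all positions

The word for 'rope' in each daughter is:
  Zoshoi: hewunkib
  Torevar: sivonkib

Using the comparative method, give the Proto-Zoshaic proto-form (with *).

*sewonkib

Position 4: Zoshoi has u, Torevar has o. Torevar preserves o here (none of its changes turn any other segment into o), so the proto-segment is *o.
Position 2: Zoshoi has e, Torevar has i. Zoshoi preserves e here (none of its changes turn any other segment into e), so the proto-segment is *e.
This points to *sewonkib. Verify forward in each daughter:
Zoshoi: *sewonkib > hewonkib > hewunkib  (by debuccalisation, pre-nasal raising)
Torevar: *sewonkib > siwonkib > sivonkib  (by vowel merger, unconditioned shift)
No other proto-form is consistent with every reflex, so the reconstruction is *sewonkib.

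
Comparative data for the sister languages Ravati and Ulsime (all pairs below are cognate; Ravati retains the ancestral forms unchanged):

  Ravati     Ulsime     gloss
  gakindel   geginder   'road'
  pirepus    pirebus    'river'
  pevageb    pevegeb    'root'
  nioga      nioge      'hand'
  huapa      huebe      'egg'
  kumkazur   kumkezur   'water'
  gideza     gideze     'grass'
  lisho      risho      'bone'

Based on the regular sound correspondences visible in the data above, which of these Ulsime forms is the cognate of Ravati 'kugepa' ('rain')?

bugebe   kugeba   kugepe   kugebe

kugebe

huapa ~ huebe — Ravati p corresponds to Ulsime b between vowels (before a back vowel).
nioga ~ nioge, huapa ~ huebe — Ravati a corresponds to Ulsime e word-finally.
Applying these to Ravati 'kugepa':
  kugepa → kugeba   (p→b between vowels (before a back vowel))
  kugeba → kugebe   (a→e word-finally)
So the Ulsime cognate is 'kugebe'.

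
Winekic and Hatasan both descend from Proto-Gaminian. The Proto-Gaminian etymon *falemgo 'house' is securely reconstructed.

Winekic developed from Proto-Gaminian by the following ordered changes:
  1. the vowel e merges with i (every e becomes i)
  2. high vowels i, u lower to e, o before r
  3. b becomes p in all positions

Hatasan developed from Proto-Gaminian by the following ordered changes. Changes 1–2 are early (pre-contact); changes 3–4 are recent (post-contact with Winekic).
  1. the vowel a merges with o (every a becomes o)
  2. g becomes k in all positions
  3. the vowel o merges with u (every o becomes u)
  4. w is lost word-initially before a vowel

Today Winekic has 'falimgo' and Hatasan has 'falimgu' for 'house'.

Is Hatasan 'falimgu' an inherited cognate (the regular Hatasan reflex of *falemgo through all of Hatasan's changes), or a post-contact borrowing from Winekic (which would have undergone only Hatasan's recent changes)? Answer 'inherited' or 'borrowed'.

If inherited, *falemgo would pass through all of Hatasan's changes:
Hatasan: start from *falemgo.
  rule 1 (vowel merger): falemgo → folemgo
  rule 2 (unconditioned shift): folemgo → folemko
  rule 3 (vowel merger): folemko → fulemku
  rule 4: no change — fulemku
  ⇒ Hatasan fulemku
If borrowed from Winekic 'falimgo' after the early changes, it would undergo only the recent ones:
  rule 3 (vowel merger): falimgo → falimgu
  rule 4 (glide loss): no change (falimgu)
  ⇒ as a loan: falimgu
Hatasan 'falimgu' matches the loan outcome 'falimgu', not the inherited 'fulemku' — it skipped the early Hatasan changes, so it was borrowed from Winekic.

borrowed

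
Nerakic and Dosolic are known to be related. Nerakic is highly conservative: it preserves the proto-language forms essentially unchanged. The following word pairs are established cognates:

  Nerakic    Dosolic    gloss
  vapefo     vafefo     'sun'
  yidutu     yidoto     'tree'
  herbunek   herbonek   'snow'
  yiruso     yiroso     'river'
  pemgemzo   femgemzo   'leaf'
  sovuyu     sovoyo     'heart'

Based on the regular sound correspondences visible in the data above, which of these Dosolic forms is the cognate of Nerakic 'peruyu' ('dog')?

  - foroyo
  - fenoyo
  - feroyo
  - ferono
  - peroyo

feroyo

pemgemzo ~ femgemzo — Nerakic p corresponds to Dosolic f word-initially before a front vowel.
yidutu ~ yidoto, yiruso ~ yiroso — Nerakic u corresponds to Dosolic o after a consonant, before a consonant other than r, m, n, p, b, f, v.
yidutu ~ yidoto, sovuyu ~ sovoyo — Nerakic u corresponds to Dosolic o word-finally.
Applying these to Nerakic 'peruyu':
  peruyu → feruyu   (p→f word-initially before a front vowel)
  feruyu → feroyu   (u→o after a consonant, before a consonant other than r, m, n, p, b, f, v)
  feroyu → feroyo   (u→o word-finally)
So the Dosolic cognate is 'feroyo'.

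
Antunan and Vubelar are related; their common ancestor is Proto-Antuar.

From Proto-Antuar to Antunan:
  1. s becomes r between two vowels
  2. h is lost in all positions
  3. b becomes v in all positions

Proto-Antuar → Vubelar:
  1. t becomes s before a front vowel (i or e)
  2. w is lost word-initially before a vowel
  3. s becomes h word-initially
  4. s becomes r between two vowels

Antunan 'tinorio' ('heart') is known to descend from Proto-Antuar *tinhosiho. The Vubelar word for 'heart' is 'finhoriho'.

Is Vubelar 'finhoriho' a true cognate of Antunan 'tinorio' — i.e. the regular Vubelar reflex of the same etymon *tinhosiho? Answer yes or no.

no

Derive the expected Vubelar reflex of *tinhosiho:
Vubelar: *tinhosiho
  tinhosiho → sinhosiho   [palatalisation]
  sinhosiho (rule 2 does not apply)
  sinhosiho → hinhosiho   [debuccalisation]
  hinhosiho → hinhoriho   [rhotacism]
  giving Vubelar hinhoriho.
The regular Vubelar reflex would be 'hinhoriho', but the attested form is 'finhoriho'. The correspondence is irregular, so they are not cognates (the Vubelar form has a different source).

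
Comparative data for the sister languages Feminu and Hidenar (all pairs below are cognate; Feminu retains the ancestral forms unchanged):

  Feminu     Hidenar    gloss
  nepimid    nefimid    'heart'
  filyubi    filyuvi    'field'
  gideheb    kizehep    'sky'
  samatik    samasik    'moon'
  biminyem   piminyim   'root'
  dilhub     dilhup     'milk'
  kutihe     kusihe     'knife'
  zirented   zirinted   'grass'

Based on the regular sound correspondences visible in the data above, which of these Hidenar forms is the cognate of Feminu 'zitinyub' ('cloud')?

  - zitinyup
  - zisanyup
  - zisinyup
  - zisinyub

samatik ~ samasik, kutihe ~ kusihe — Feminu t corresponds to Hidenar s between vowels (before a front vowel).
gideheb ~ kizehep, dilhub ~ dilhup — Feminu b corresponds to Hidenar p word-finally.
Applying these to Feminu 'zitinyub':
  zitinyub → zisinyub   (t→s between vowels (before a front vowel))
  zisinyub → zisinyup   (b→p word-finally)
So the Hidenar cognate is 'zisinyup'.

zisinyup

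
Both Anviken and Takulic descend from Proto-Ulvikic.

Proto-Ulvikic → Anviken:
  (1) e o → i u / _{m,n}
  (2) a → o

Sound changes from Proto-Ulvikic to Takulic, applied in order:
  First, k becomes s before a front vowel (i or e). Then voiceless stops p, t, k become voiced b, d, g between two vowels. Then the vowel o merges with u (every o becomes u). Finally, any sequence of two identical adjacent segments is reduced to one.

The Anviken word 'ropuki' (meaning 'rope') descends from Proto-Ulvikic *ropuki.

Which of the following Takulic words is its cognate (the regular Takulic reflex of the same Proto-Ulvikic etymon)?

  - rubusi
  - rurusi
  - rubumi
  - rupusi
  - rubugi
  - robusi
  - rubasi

rubusi

Takulic: *ropuki > ropusi > robusi > rubusi  (by palatalisation, intervocalic voicing, vowel merger)
Only 'rubusi' matches the regular Takulic development of *ropuki.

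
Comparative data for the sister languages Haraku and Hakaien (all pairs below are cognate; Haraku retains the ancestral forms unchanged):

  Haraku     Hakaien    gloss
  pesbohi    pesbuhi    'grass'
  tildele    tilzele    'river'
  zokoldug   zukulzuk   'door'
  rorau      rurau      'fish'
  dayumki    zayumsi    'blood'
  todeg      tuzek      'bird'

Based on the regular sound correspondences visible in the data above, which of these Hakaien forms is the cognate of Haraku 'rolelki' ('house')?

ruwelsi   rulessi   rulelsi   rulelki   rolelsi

pesbohi ~ pesbuhi, zokoldug ~ zukulzuk — Haraku o corresponds to Hakaien u after a consonant, before a consonant other than r, m, n, p, b, f, v.
dayumki ~ zayumsi — Haraku k corresponds to Hakaien s after a consonant, before a front vowel.
Applying these to Haraku 'rolelki':
  rolelki → rulelki   (o→u after a consonant, before a consonant other than r, m, n, p, b, f, v)
  rulelki → rulelsi   (k→s after a consonant, before a front vowel)
So the Hakaien cognate is 'rulelsi'.

rulelsi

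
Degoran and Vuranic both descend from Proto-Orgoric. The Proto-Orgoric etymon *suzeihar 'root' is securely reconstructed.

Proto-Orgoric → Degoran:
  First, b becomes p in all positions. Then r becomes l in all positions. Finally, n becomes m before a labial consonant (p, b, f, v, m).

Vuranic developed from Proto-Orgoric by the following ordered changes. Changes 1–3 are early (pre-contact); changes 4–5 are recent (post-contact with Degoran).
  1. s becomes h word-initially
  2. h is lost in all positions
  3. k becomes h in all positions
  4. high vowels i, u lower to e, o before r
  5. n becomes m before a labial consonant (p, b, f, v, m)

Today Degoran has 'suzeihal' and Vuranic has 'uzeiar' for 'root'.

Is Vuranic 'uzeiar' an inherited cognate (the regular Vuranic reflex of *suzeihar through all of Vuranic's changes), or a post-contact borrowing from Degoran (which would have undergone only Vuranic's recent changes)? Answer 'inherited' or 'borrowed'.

inherited

If inherited, *suzeihar would pass through all of Vuranic's changes:
Vuranic: *suzeihar
  suzeihar → huzeihar   [debuccalisation]
  huzeihar → uzeiar   [h-loss]
  uzeiar (rule 3 does not apply)
  uzeiar (rule 4 does not apply)
  uzeiar (rule 5 does not apply)
  giving Vuranic uzeiar.
If borrowed from Degoran 'suzeihal' after the early changes, it would undergo only the recent ones:
  rule 4 (pre-rhotic lowering): no change (suzeihal)
  rule 5 (nasal place assimilation): no change (suzeihal)
  ⇒ as a loan: suzeihal
Vuranic 'uzeiar' matches the inherited outcome exactly, so it is an inherited cognate, not a loan.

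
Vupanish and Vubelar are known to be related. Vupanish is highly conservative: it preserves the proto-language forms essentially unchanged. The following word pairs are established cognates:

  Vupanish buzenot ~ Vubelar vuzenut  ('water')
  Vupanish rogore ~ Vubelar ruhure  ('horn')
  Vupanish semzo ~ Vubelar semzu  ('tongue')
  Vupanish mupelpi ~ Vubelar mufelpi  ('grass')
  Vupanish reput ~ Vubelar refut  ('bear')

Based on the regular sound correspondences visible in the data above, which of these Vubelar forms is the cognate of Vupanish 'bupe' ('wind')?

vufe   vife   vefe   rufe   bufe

vufe

buzenot ~ vuzenut — Vupanish b corresponds to Vubelar v word-initially before a back vowel.
mupelpi ~ mufelpi — Vupanish p corresponds to Vubelar f between vowels (before a front vowel).
Applying these to Vupanish 'bupe':
  bupe → vupe   (b→v word-initially before a back vowel)
  vupe → vufe   (p→f between vowels (before a front vowel))
So the Vubelar cognate is 'vufe'.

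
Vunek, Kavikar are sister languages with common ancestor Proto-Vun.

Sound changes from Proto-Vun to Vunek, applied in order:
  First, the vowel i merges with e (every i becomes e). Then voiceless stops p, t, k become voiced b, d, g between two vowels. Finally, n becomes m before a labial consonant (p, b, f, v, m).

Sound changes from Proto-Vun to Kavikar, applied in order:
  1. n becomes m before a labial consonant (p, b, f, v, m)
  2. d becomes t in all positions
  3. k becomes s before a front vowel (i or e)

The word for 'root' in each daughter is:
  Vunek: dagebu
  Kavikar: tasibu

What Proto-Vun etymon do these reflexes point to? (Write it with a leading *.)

*dakibu

Position 4: Vunek has e, Kavikar has i. Kavikar preserves i here (none of its changes turn any other segment into i), so the proto-segment is *i.
Position 3: Vunek has g, Kavikar has s. Taking the neighbouring segments as reconstructed: Vunek g could go back to *k or *g; Kavikar s could go back to *k or *s — the one source consistent with every daughter is *k.
Continuing position by position gives *dakibu; check it forward:
Vunek: *dakibu
  dakibu → dakebu   [vowel merger]
  dakebu → dagebu   [intervocalic voicing]
  dagebu (rule 3 does not apply)
  giving Vunek dagebu.
Kavikar: *dakibu
  dakibu (rule 1 does not apply)
  dakibu → takibu   [unconditioned shift]
  takibu → tasibu   [palatalisation]
  giving Kavikar tasibu.
No other proto-form is consistent with every reflex, so the reconstruction is *dakibu.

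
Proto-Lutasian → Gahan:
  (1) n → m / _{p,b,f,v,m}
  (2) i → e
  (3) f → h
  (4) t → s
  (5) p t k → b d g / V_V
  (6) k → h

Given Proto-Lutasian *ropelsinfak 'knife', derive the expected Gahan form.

Gahan: start from *ropelsinfak.
  rule 1 (nasal place assimilation): ropelsinfak → ropelsimfak
  rule 2 (vowel merger): ropelsimfak → ropelsemfak
  rule 3 (unconditioned shift): ropelsemfak → ropelsemhak
  rule 4: no change — ropelsemhak
  rule 5 (intervocalic voicing): ropelsemhak → robelsemhak
  rule 6 (unconditioned shift): robelsemhak → robelsemhah
  ⇒ Gahan robelsemhah

robelsemhah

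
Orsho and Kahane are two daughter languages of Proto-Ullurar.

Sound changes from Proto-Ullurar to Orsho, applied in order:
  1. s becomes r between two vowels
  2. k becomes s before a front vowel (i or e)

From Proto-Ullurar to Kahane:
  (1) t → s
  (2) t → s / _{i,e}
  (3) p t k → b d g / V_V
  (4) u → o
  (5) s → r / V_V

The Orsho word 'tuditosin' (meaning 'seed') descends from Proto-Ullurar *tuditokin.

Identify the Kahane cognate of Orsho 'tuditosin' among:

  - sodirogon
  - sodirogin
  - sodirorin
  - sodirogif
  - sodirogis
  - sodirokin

sodirogin

Kahane: start from *tuditokin.
  rule 1 (unconditioned shift): tuditokin → sudisokin
  rule 2: no change — sudisokin
  rule 3 (intervocalic voicing): sudisokin → sudisogin
  rule 4 (vowel merger): sudisogin → sodisogin
  rule 5 (rhotacism): sodisogin → sodirogin
  ⇒ Kahane sodirogin
Among the options, 'sodirogin' alone shows every Kahane change applied in order.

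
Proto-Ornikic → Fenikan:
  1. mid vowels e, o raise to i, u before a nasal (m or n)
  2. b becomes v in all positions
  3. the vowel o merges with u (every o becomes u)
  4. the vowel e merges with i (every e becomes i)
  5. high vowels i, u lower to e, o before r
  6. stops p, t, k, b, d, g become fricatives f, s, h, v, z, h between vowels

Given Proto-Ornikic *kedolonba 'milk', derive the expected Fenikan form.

kizulunva

Fenikan: start from *kedolonba.
  rule 1 (pre-nasal raising): kedolonba → kedolunba
  rule 2 (unconditioned shift): kedolunba → kedolunva
  rule 3 (vowel merger): kedolunva → kedulunva
  rule 4 (vowel merger): kedulunva → kidulunva
  rule 5: no change — kidulunva
  rule 6 (intervocalic lenition): kidulunva → kizulunva
  ⇒ Fenikan kizulunva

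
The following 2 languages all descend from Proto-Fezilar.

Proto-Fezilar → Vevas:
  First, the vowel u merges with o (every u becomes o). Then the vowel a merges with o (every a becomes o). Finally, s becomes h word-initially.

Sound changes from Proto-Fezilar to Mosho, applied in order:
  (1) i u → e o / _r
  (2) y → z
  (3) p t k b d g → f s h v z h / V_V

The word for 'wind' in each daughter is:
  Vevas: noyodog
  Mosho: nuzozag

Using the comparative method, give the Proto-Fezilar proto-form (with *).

Position 5: Vevas has d, Mosho has z. Vevas preserves d here (none of its changes turn any other segment into d), so the proto-segment is *d.
Position 3: Vevas has y, Mosho has z. Vevas preserves y here (none of its changes turn any other segment into y), so the proto-segment is *y.
Position 6: Vevas has o, Mosho has a. Mosho preserves a here (none of its changes turn any other segment into a), so the proto-segment is *a.
This points to *nuyodag. Verify forward in each daughter:
Vevas: *nuyodag > noyodag > noyodog  (by vowel merger, vowel merger)
Mosho: *nuyodag > nuzodag > nuzozag  (by unconditioned shift, intervocalic lenition)
Only *nuyodag yields all of Vevas noyodog, Mosho nuzozag.

*nuyodag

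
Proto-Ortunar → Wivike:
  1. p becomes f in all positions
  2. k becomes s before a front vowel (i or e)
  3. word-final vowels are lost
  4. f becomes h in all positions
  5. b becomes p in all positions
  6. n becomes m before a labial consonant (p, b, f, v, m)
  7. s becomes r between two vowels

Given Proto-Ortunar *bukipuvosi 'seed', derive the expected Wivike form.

Wivike: start from *bukipuvosi.
  rule 1 (unconditioned shift): bukipuvosi → bukifuvosi
  rule 2 (palatalisation): bukifuvosi → busifuvosi
  rule 3 (apocope): busifuvosi → busifuvos
  rule 4 (unconditioned shift): busifuvos → busihuvos
  rule 5 (unconditioned shift): busihuvos → pusihuvos
  rule 6: no change — pusihuvos
  rule 7 (rhotacism): pusihuvos → purihuvos
  ⇒ Wivike purihuvos

purihuvos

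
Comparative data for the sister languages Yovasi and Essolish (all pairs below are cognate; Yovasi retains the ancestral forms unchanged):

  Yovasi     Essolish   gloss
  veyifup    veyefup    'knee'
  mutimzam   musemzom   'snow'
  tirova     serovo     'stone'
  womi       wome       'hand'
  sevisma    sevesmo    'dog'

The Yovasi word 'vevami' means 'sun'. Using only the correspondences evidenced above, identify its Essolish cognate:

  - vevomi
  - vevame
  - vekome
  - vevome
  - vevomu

vevome

mutimzam ~ musemzom — Yovasi a corresponds to Essolish o after a consonant, before a nasal.
womi ~ wome — Yovasi i corresponds to Essolish e word-finally.
Applying these to Yovasi 'vevami':
  vevami → vevomi   (a→o after a consonant, before a nasal)
  vevomi → vevome   (i→e word-finally)
So the Essolish cognate is 'vevome'.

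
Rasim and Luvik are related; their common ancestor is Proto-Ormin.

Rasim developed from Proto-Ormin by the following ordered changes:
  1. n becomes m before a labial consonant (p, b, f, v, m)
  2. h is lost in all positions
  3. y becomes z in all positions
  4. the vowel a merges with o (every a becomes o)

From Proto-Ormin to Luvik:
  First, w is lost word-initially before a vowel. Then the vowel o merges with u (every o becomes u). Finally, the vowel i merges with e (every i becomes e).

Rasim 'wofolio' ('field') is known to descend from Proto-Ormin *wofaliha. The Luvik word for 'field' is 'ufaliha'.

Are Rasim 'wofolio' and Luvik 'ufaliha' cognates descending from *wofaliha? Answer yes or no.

no

Derive the expected Luvik reflex of *wofaliha:
Luvik: *wofaliha > ofaliha > ufaliha > ufaleha  (by glide loss, vowel merger, vowel merger)
The regular Luvik reflex would be 'ufaleha', but the attested form is 'ufaliha'. The correspondence is irregular, so they are not cognates (the Luvik form has a different source).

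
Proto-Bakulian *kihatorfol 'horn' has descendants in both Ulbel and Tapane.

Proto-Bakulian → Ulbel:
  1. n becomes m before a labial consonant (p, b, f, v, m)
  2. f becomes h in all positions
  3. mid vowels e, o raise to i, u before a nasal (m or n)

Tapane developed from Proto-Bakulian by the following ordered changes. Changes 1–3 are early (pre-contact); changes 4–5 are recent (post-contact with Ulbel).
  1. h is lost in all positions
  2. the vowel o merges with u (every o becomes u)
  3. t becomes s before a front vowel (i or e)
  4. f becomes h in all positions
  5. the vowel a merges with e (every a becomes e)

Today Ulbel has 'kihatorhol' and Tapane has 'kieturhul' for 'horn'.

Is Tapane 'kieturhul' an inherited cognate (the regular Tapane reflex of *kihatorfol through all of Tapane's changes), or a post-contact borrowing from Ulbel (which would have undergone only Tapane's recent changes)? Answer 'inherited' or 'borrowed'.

inherited

If inherited, *kihatorfol would pass through all of Tapane's changes:
Tapane: *kihatorfol > kiatorfol > kiaturful > kiaturhul > kieturhul  (by h-loss, vowel merger, unconditioned shift, vowel merger)
If borrowed from Ulbel 'kihatorhol' after the early changes, it would undergo only the recent ones:
  rule 4 (unconditioned shift): no change (kihatorhol)
  rule 5 (vowel merger): kihatorhol → kihetorhol
  ⇒ as a loan: kihetorhol
Tapane 'kieturhul' matches the inherited outcome exactly, so it is an inherited cognate, not a loan.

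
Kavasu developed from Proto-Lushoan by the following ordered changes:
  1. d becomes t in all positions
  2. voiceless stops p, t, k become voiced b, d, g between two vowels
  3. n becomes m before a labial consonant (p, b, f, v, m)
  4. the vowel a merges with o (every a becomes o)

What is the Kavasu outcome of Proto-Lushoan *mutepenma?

Kavasu: *mutepenma
  mutepenma (rule 1 does not apply)
  mutepenma → mudebenma   [intervocalic voicing]
  mudebenma → mudebemma   [nasal place assimilation]
  mudebemma → mudebemmo   [vowel merger]
  giving Kavasu mudebemmo.

mudebemmo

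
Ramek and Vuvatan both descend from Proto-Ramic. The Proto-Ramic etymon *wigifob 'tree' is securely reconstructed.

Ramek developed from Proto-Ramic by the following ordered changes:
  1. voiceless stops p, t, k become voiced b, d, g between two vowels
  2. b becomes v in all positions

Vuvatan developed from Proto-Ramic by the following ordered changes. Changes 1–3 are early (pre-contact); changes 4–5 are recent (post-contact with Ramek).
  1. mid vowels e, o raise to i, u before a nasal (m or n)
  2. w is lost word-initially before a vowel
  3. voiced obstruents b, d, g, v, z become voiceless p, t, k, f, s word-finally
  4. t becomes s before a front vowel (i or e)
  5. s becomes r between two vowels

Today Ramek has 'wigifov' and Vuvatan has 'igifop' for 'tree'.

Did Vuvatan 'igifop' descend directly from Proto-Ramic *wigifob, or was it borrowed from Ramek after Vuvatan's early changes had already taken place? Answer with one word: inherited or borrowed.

inherited

If inherited, *wigifob would pass through all of Vuvatan's changes:
Vuvatan: start from *wigifob.
  rule 1: no change — wigifob
  rule 2 (glide loss): wigifob → igifob
  rule 3 (final devoicing): igifob → igifop
  rule 4: no change — igifop
  rule 5: no change — igifop
  ⇒ Vuvatan igifop
If borrowed from Ramek 'wigifov' after the early changes, it would undergo only the recent ones:
  rule 4 (palatalisation): no change (wigifov)
  rule 5 (rhotacism): no change (wigifov)
  ⇒ as a loan: wigifov
Vuvatan 'igifop' matches the inherited outcome exactly, so it is an inherited cognate, not a loan.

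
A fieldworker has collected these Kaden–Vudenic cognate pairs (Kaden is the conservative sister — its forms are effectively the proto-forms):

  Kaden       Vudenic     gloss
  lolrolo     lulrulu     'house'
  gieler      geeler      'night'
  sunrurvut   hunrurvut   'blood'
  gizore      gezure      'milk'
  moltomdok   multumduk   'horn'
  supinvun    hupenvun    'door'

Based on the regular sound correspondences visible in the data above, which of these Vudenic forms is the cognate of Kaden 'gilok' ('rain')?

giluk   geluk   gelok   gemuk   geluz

geluk

gizore ~ gezure — Kaden i corresponds to Vudenic e after a consonant, before a consonant other than r, m, n, p, b, f, v.
lolrolo ~ lulrulu, moltomdok ~ multumduk — Kaden o corresponds to Vudenic u after a consonant, before a consonant other than r, m, n, p, b, f, v.
Applying these to Kaden 'gilok':
  gilok → gelok   (i→e after a consonant, before a consonant other than r, m, n, p, b, f, v)
  gelok → geluk   (o→u after a consonant, before a consonant other than r, m, n, p, b, f, v)
So the Vudenic cognate is 'geluk'.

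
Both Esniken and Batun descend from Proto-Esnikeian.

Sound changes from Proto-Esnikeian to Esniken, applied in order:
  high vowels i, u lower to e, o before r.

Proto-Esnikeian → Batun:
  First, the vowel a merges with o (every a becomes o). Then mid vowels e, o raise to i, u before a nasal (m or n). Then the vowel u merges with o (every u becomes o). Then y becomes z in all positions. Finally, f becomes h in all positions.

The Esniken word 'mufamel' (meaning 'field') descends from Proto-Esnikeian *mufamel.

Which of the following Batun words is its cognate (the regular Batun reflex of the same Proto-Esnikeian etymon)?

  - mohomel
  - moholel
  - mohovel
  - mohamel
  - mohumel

mohomel

Batun: *mufamel > mufomel > mufumel > mofomel > mohomel  (by vowel merger, pre-nasal raising, vowel merger, unconditioned shift)
Only 'mohomel' matches the regular Batun development of *mufamel.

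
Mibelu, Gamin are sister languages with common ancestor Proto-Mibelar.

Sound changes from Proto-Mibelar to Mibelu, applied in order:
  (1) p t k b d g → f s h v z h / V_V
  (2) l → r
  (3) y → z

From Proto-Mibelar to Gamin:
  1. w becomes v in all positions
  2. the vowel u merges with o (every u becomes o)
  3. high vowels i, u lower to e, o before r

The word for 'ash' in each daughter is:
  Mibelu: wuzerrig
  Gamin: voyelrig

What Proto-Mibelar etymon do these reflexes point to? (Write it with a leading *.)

*wuyelrig

Position 2: Mibelu has u, Gamin has o. Mibelu preserves u here (none of its changes turn any other segment into u), so the proto-segment is *u.
Position 1: Mibelu has w, Gamin has v. Mibelu preserves w here (none of its changes turn any other segment into w), so the proto-segment is *w.
Position 5: Mibelu has r, Gamin has l. Gamin preserves l here (none of its changes turn any other segment into l), so the proto-segment is *l.
Verify the candidate proto-form against each daughter:
Mibelu: *wuyelrig
  wuyelrig (rule 1 does not apply)
  wuyelrig → wuyerrig   [unconditioned shift]
  wuyerrig → wuzerrig   [unconditioned shift]
  giving Mibelu wuzerrig.
Gamin: start from *wuyelrig.
  rule 1 (unconditioned shift): wuyelrig → vuyelrig
  rule 2 (vowel merger): vuyelrig → voyelrig
  rule 3: no change — voyelrig
  ⇒ Gamin voyelrig
Only *wuyelrig yields all of Mibelu wuzerrig, Gamin voyelrig.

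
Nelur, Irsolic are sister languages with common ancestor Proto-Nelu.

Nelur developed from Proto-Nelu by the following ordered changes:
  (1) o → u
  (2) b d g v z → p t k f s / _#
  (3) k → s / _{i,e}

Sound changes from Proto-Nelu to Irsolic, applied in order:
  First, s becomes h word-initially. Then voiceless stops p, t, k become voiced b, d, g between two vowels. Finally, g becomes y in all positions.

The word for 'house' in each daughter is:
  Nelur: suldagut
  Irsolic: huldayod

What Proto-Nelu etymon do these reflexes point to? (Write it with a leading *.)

*suldagod

Position 1: Nelur has s, Irsolic has h. Taking the neighbouring segments as reconstructed: Nelur s can only go back to *s; Irsolic h could go back to *s or *h — the one source consistent with every daughter is *s.
Position 7: Nelur has u, Irsolic has o. Irsolic preserves o here (none of its changes turn any other segment into o), so the proto-segment is *o.
Continuing position by position gives *suldagod; check it forward:
Nelur: *suldagod > suldagud > suldagut  (by vowel merger, final devoicing)
Irsolic: *suldagod
  suldagod → huldagod   [debuccalisation]
  huldagod (rule 2 does not apply)
  huldagod → huldayod   [unconditioned shift]
  giving Irsolic huldayod.
*suldagod is the unique common source.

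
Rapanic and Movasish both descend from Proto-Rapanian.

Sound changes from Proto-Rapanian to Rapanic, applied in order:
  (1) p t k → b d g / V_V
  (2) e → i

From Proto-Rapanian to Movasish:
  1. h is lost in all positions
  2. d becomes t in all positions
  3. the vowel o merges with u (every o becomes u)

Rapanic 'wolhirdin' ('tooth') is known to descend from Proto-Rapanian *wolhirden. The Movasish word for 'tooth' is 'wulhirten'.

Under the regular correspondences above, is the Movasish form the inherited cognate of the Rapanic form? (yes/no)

no

Derive the expected Movasish reflex of *wolhirden:
Movasish: *wolhirden > wolirden > wolirten > wulirten  (by h-loss, unconditioned shift, vowel merger)
The regular Movasish reflex would be 'wulirten', but the attested form is 'wulhirten'. The correspondence is irregular, so they are not cognates (the Movasish form has a different source).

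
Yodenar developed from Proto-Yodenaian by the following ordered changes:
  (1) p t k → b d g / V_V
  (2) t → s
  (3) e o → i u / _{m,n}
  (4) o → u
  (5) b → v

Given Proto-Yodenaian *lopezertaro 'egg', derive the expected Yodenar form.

luvezersaru

Yodenar: *lopezertaro
  lopezertaro → lobezertaro   [intervocalic voicing]
  lobezertaro → lobezersaro   [unconditioned shift]
  lobezersaro (rule 3 does not apply)
  lobezersaro → lubezersaru   [vowel merger]
  lubezersaru → luvezersaru   [unconditioned shift]
  giving Yodenar luvezersaru.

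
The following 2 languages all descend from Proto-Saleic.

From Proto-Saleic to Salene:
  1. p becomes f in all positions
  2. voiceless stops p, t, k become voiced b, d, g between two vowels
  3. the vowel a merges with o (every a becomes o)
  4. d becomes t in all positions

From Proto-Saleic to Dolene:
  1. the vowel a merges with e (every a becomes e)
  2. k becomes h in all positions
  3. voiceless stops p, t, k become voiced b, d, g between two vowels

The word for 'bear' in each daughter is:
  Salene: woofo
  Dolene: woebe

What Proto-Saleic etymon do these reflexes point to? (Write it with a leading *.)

*woapa

Position 4: Salene has f, Dolene has b. Taking the neighbouring segments as reconstructed: Salene f could go back to *p or *f; Dolene b could go back to *p or *b — the one source consistent with every daughter is *p.
Position 3: Salene has o, Dolene has e. Taking the neighbouring segments as reconstructed: Salene o could go back to *a or *o; Dolene e could go back to *a or *e — the one source consistent with every daughter is *a.
Position 5: Salene has o, Dolene has e. Taking the neighbouring segments as reconstructed: Salene o could go back to *a or *o; Dolene e could go back to *a or *e — the one source consistent with every daughter is *a.
Verify the candidate proto-form against each daughter:
Salene: start from *woapa.
  rule 1 (unconditioned shift): woapa → woafa
  rule 2: no change — woafa
  rule 3 (vowel merger): woafa → woofo
  rule 4: no change — woofo
  ⇒ Salene woofo
Dolene: *woapa
  woapa → woepe   [vowel merger]
  woepe (rule 2 does not apply)
  woepe → woebe   [intervocalic voicing]
  giving Dolene woebe.
Only *woapa yields all of Salene woofo, Dolene woebe.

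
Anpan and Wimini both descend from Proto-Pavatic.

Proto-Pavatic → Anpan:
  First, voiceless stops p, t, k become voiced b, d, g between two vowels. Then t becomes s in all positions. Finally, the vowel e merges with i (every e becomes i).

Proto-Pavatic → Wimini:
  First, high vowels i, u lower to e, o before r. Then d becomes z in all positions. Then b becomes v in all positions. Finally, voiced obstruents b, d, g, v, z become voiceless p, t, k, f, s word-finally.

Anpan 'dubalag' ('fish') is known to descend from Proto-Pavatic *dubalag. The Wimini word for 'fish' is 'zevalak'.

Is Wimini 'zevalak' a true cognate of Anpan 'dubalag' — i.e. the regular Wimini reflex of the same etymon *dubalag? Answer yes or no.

no

Derive the expected Wimini reflex of *dubalag:
Wimini: *dubalag
  dubalag (rule 1 does not apply)
  dubalag → zubalag   [unconditioned shift]
  zubalag → zuvalag   [unconditioned shift]
  zuvalag → zuvalak   [final devoicing]
  giving Wimini zuvalak.
The regular Wimini reflex would be 'zuvalak', but the attested form is 'zevalak'. The correspondence is irregular, so they are not cognates (the Wimini form has a different source).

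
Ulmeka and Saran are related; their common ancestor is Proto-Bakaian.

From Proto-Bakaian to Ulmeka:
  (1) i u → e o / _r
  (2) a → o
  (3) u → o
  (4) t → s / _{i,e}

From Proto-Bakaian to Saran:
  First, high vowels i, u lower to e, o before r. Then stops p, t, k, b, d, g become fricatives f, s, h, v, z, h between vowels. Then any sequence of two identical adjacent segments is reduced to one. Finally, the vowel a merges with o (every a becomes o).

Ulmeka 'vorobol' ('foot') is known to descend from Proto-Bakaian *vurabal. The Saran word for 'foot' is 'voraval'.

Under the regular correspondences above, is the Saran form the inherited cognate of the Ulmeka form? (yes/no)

Derive the expected Saran reflex of *vurabal:
Saran: *vurabal
  vurabal → vorabal   [pre-rhotic lowering]
  vorabal → voraval   [intervocalic lenition]
  voraval (rule 3 does not apply)
  voraval → vorovol   [vowel merger]
  giving Saran vorovol.
The regular Saran reflex would be 'vorovol', but the attested form is 'voraval'. The correspondence is irregular, so they are not cognates (the Saran form has a different source).

no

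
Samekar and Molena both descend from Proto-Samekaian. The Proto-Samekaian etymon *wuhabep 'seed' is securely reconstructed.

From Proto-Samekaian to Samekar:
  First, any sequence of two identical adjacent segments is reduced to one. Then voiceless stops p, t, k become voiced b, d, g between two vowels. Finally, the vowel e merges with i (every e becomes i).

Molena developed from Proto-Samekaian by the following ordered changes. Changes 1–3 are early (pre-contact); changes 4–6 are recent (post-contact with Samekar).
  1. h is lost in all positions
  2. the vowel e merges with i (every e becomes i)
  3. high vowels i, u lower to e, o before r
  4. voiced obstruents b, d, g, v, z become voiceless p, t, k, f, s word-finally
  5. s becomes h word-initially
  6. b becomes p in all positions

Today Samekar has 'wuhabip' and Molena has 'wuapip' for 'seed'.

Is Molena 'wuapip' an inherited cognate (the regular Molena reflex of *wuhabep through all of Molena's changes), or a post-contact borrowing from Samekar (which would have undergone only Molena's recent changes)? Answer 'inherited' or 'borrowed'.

If inherited, *wuhabep would pass through all of Molena's changes:
Molena: *wuhabep
  wuhabep → wuabep   [h-loss]
  wuabep → wuabip   [vowel merger]
  wuabip (rule 3 does not apply)
  wuabip (rule 4 does not apply)
  wuabip (rule 5 does not apply)
  wuabip → wuapip   [unconditioned shift]
  giving Molena wuapip.
If borrowed from Samekar 'wuhabip' after the early changes, it would undergo only the recent ones:
  rule 4 (final devoicing): no change (wuhabip)
  rule 5 (debuccalisation): no change (wuhabip)
  rule 6 (unconditioned shift): wuhabip → wuhapip
  ⇒ as a loan: wuhapip
Molena 'wuapip' matches the inherited outcome exactly, so it is an inherited cognate, not a loan.

inherited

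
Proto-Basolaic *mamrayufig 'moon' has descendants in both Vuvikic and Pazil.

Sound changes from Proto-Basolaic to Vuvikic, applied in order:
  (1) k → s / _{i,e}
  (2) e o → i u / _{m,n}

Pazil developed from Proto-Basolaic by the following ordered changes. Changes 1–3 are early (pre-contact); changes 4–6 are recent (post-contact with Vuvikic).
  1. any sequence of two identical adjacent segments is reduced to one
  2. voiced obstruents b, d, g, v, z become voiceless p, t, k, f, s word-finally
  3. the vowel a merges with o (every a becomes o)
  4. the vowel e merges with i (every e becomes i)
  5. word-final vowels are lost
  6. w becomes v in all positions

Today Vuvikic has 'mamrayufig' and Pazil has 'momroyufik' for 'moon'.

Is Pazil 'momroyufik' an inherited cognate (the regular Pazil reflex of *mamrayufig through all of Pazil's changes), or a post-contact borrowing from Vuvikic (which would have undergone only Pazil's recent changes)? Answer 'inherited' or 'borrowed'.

If inherited, *mamrayufig would pass through all of Pazil's changes:
Pazil: *mamrayufig
  mamrayufig (rule 1 does not apply)
  mamrayufig → mamrayufik   [final devoicing]
  mamrayufik → momroyufik   [vowel merger]
  momroyufik (rule 4 does not apply)
  momroyufik (rule 5 does not apply)
  momroyufik (rule 6 does not apply)
  giving Pazil momroyufik.
If borrowed from Vuvikic 'mamrayufig' after the early changes, it would undergo only the recent ones:
  rule 4 (vowel merger): no change (mamrayufig)
  rule 5 (apocope): no change (mamrayufig)
  rule 6 (unconditioned shift): no change (mamrayufig)
  ⇒ as a loan: mamrayufig
Pazil 'momroyufik' matches the inherited outcome exactly, so it is an inherited cognate, not a loan.

inherited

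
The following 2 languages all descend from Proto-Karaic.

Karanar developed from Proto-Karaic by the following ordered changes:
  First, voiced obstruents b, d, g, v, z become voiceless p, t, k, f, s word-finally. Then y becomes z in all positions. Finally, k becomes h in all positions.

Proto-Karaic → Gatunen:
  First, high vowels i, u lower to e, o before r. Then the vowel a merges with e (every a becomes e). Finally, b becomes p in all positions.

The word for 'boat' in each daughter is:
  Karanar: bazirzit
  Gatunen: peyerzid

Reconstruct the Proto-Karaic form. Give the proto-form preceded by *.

*bayirzid

Position 4: Karanar has i, Gatunen has e. Karanar preserves i here (none of its changes turn any other segment into i), so the proto-segment is *i.
Position 3: Karanar has z, Gatunen has y. Gatunen preserves y here (none of its changes turn any other segment into y), so the proto-segment is *y.
Position 8: Karanar has t, Gatunen has d. Gatunen preserves d here (none of its changes turn any other segment into d), so the proto-segment is *d.
Continuing position by position gives *bayirzid; check it forward:
Karanar: *bayirzid > bayirzit > bazirzit  (by final devoicing, unconditioned shift)
Gatunen: *bayirzid > bayerzid > beyerzid > peyerzid  (by pre-rhotic lowering, vowel merger, unconditioned shift)
Only *bayirzid yields all of Karanar bazirzit, Gatunen peyerzid.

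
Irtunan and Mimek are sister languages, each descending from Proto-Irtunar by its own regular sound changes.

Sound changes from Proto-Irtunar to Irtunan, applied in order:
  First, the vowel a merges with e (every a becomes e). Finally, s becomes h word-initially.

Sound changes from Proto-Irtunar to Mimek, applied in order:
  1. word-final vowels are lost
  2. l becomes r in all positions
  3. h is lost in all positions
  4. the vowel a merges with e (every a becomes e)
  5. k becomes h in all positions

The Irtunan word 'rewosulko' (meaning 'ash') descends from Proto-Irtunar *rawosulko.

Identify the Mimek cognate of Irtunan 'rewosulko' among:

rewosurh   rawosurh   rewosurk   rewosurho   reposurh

Mimek: start from *rawosulko.
  rule 1 (apocope): rawosulko → rawosulk
  rule 2 (unconditioned shift): rawosulk → rawosurk
  rule 3: no change — rawosurk
  rule 4 (vowel merger): rawosurk → rewosurk
  rule 5 (unconditioned shift): rewosurk → rewosurh
  ⇒ Mimek rewosurh
Only 'rewosurh' matches the regular Mimek development of *rawosulko.

rewosurh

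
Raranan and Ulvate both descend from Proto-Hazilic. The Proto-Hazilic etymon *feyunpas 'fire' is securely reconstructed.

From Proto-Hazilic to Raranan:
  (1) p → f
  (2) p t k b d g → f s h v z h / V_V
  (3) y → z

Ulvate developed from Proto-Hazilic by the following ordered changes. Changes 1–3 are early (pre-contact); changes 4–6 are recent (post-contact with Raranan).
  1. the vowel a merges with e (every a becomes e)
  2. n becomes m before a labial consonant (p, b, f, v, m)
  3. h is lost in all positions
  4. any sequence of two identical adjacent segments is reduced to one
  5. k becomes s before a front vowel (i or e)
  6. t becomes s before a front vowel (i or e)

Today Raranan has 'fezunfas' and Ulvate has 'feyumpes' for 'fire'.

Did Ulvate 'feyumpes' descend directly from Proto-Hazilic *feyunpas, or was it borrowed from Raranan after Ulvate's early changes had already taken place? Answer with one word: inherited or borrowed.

If inherited, *feyunpas would pass through all of Ulvate's changes:
Ulvate: start from *feyunpas.
  rule 1 (vowel merger): feyunpas → feyunpes
  rule 2 (nasal place assimilation): feyunpes → feyumpes
  rule 3: no change — feyumpes
  rule 4: no change — feyumpes
  rule 5: no change — feyumpes
  rule 6: no change — feyumpes
  ⇒ Ulvate feyumpes
If borrowed from Raranan 'fezunfas' after the early changes, it would undergo only the recent ones:
  rule 4 (degemination): no change (fezunfas)
  rule 5 (palatalisation): no change (fezunfas)
  rule 6 (palatalisation): no change (fezunfas)
  ⇒ as a loan: fezunfas
Ulvate 'feyumpes' matches the inherited outcome exactly, so it is an inherited cognate, not a loan.

inherited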